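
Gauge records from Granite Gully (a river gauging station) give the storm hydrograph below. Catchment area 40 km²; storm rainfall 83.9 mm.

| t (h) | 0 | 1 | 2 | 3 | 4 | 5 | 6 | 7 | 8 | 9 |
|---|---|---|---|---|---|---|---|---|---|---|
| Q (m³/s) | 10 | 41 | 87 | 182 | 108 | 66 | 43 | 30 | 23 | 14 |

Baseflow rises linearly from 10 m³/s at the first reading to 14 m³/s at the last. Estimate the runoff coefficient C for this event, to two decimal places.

ΣQ_DR = 484.0 m³/s; V = ΣQ_DR·Δt = 1.742 × 10^6 m³.
Runoff depth d = V / A = 43.56 mm.
C = d / P = 43.56 / 83.9 = 0.52.

C ≈ 0.52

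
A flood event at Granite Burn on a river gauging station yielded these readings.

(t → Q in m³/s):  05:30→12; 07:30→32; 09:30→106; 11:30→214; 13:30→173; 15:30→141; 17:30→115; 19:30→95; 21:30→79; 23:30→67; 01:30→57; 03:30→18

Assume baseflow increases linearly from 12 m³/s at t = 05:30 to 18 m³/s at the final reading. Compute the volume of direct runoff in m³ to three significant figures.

Direct-runoff ordinates (Q − Q_b): 0.00, 19.45, 92.91, 200.36, 158.82, 126.27, 99.73, 79.18, 62.64, 50.09, 39.55, 0.00 m³/s.
ΣQ_DR = 929.0 m³/s.
With Δt = 2 h = 7200 s, V = ΣQ_DR · Δt = 929.0 × 7200 = 6.69 × 10^6 m³.

V ≈ 6.69 × 10^6 m³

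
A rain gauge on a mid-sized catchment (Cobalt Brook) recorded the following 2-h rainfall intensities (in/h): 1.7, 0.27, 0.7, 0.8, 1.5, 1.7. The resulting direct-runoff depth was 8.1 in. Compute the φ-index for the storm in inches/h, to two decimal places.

Only the 5 blocks with intensity above φ contribute runoff: 1.7, 0.7, 0.8, 1.5, 1.7 in/h.
Σ(I−φ)·Δt = d  ⇒  (1.7+0.7+0.8+1.5+1.7 − 5φ)·2 = 8.1
φ = (6.400 − 8.1/2) / 5 = 0.47 in/h.

φ ≈ 0.47 in/h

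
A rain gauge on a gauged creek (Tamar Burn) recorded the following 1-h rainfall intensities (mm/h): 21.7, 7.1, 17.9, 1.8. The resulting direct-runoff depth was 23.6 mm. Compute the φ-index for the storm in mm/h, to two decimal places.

φ ≈ 8.00 mm/h

Only the 2 blocks with intensity above φ contribute runoff: 21.7, 17.9 mm/h.
Σ(I−φ)·Δt = d  ⇒  (21.7+17.9 − 2φ)·1 = 23.6
φ = (39.60 − 23.6/1) / 2 = 8.00 mm/h.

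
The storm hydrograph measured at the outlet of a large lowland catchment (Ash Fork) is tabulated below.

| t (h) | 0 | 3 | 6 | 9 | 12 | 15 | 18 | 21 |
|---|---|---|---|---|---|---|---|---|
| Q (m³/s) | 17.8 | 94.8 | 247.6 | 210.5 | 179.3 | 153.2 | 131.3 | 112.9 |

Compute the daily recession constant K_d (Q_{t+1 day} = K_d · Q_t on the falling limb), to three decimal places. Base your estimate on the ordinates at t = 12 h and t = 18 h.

Between t = 12 h and t = 18 h the flow falls from 179.3 to 131.3 m³/s over 2×3 h = 6 h.
Per-interval ratio K = (131.3/179.3)^(1/2) = 0.8557; K_d = K^(24/3) = 0.288.

K_d ≈ 0.288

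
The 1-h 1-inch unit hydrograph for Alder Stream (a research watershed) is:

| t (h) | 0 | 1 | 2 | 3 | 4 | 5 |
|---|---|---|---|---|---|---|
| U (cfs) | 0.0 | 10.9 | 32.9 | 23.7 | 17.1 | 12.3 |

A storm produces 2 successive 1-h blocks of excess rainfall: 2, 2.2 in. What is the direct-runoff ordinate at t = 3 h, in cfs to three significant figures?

Q ≈ 120 cfs

By discrete convolution, Q_j = Σ (P_i / 1 in) · U_{j−i}.
At t = 3 h (j=3): Q = (2/1)·23.7 + (2.2/1)·32.9 = 120 cfs.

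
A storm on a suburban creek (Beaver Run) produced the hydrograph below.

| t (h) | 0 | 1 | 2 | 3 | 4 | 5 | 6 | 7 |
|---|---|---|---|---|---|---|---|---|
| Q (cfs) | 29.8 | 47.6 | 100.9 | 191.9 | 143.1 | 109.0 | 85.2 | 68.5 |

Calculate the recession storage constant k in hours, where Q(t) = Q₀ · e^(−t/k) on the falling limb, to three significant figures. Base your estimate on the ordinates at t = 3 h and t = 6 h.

On the falling limb, Q drops from 191.9 to 85.2 cfs between t = 3 h and t = 6 h (Δt = 3 h).
k = −Δt / ln(Q₂/Q₁) = −3 / ln(85.2/191.9) = 3.69 h.

k ≈ 3.69 h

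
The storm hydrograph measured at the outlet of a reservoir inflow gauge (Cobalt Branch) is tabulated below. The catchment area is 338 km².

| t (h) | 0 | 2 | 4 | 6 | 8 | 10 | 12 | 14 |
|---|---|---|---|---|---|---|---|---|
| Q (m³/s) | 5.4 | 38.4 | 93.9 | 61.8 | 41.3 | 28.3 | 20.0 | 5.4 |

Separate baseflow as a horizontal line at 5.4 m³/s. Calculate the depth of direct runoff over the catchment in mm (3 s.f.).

d ≈ 5.35 mm

Direct runoff: 0.0, 33.0, 88.5, 56.4, 35.9, 22.9, 14.6, 0.0 m³/s; ΣQ_DR = 251.3 m³/s.
V = ΣQ_DR · Δt = 251.3 × 7200 s = 1.809 × 10^6 m³.
Over A = 338 km², depth = V / A = 5.35 mm.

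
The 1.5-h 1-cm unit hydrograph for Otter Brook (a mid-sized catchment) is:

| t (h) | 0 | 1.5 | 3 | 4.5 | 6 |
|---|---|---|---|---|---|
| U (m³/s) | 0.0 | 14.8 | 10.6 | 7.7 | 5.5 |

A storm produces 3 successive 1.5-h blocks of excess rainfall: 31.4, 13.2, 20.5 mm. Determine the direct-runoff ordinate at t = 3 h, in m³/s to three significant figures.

Q ≈ 52.8 m³/s

By discrete convolution, Q_j = Σ (P_i / 10 mm) · U_{j−i}.
At t = 3 h (j=2): Q = (31.4/10)·10.6 + (13.2/10)·14.8 + (20.5/10)·0.0 = 52.8 m³/s.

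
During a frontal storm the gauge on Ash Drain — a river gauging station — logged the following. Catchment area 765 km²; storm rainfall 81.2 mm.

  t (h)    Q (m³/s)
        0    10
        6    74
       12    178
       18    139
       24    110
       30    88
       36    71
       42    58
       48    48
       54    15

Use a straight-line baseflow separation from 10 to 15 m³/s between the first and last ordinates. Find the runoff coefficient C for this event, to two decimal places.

ΣQ_DR = 666.0 m³/s; V = ΣQ_DR·Δt = 1.439 × 10^7 m³.
Runoff depth d = V / A = 18.80 mm.
C = d / P = 18.80 / 81.2 = 0.23.

C ≈ 0.23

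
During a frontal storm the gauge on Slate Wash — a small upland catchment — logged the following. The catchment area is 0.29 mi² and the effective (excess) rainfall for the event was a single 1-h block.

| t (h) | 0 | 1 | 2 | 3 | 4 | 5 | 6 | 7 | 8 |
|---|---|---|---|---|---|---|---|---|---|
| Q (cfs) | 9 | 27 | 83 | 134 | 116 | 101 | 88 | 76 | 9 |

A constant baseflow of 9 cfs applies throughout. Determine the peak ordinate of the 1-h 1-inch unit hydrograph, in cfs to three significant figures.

Direct runoff: 0.0, 18.0, 74.0, 125.0, 107.0, 92.0, 79.0, 67.0, 0.0 cfs; ΣQ_DR = 562.0 cfs, peak = 125.0 cfs.
Runoff depth d = ΣQ_DR·Δt / A = 562.0 × 3600 / (0.29 mi²) = 3.003 in.
The 1-inch UH is the DRH scaled by (1 in)/d, so U_p = 125.0 × 1/3.003 = 41.6 cfs.

U_p ≈ 41.6 cfs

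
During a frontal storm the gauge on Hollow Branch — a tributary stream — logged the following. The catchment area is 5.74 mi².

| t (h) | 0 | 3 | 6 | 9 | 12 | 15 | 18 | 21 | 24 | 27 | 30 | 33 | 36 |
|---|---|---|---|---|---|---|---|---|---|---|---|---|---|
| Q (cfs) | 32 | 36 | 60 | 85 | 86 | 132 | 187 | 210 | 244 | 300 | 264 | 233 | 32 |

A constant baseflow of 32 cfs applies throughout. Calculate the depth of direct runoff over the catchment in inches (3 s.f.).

d ≈ 1.20 in

Direct runoff: 0.0, 4.0, 28.0, 53.0, 54.0, 100.0, 155.0, 178.0, 212.0, 268.0, 232.0, 201.0, 0.0 cfs; ΣQ_DR = 1485 cfs.
V = ΣQ_DR · Δt = 1485 × 10800 s = 1.604 × 10^7 ft³.
Over A = 5.74 mi², depth = V / A = 1.20 in.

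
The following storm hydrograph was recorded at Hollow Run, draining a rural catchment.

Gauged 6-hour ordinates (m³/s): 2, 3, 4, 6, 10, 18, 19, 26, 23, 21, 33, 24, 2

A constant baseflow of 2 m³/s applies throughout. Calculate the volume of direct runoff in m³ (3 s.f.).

V ≈ 3.56 × 10^6 m³

Direct-runoff ordinates (Q − Q_b): 0.0, 1.0, 2.0, 4.0, 8.0, 16.0, 17.0, 24.0, 21.0, 19.0, 31.0, 22.0, 0.0 m³/s.
ΣQ_DR = 165.0 m³/s.
With Δt = 6 h = 21600 s, V = ΣQ_DR · Δt = 165.0 × 21600 = 3.56 × 10^6 m³.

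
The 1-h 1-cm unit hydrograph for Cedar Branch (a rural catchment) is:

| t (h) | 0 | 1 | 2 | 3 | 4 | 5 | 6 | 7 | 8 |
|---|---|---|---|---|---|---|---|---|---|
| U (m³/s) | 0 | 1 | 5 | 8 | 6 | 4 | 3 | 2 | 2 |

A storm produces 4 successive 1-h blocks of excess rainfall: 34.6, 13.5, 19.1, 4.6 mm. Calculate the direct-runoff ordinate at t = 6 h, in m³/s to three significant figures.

By discrete convolution, Q_j = Σ (P_i / 10 mm) · U_{j−i}.
At t = 6 h (j=6): Q = (34.6/10)·3 + (13.5/10)·4 + (19.1/10)·6 + (4.6/10)·8 = 30.9 m³/s.

Q ≈ 30.9 m³/s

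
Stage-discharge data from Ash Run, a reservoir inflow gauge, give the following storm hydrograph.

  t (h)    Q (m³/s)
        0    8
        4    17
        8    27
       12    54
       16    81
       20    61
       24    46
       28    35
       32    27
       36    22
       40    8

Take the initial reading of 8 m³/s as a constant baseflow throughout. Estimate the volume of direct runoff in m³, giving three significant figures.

Direct-runoff ordinates (Q − Q_b): 0.0, 9.0, 19.0, 46.0, 73.0, 53.0, 38.0, 27.0, 19.0, 14.0, 0.0 m³/s.
ΣQ_DR = 298.0 m³/s.
With Δt = 4 h = 14400 s, V = ΣQ_DR · Δt = 298.0 × 14400 = 4.29 × 10^6 m³.

V ≈ 4.29 × 10^6 m³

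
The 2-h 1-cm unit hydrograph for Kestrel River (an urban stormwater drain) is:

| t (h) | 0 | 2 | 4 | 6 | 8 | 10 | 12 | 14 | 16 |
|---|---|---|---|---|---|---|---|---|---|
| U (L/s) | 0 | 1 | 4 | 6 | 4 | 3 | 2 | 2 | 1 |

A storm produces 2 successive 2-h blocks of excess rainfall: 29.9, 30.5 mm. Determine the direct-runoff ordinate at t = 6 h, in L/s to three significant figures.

By discrete convolution, Q_j = Σ (P_i / 10 mm) · U_{j−i}.
At t = 6 h (j=3): Q = (29.9/10)·6 + (30.5/10)·4 = 30.1 L/s.

Q ≈ 30.1 L/s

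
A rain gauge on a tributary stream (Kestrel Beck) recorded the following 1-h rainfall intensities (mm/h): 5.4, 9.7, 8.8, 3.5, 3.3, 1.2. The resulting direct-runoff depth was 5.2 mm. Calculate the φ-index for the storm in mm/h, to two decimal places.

Only the 2 blocks with intensity above φ contribute runoff: 9.7, 8.8 mm/h.
Σ(I−φ)·Δt = d  ⇒  (9.7+8.8 − 2φ)·1 = 5.2
φ = (18.50 − 5.2/1) / 2 = 6.65 mm/h.

φ ≈ 6.65 mm/h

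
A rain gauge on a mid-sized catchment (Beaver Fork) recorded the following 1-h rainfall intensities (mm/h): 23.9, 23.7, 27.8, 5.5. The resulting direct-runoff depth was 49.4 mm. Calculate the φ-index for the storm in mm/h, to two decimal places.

φ ≈ 8.67 mm/h

Only the 3 blocks with intensity above φ contribute runoff: 23.9, 23.7, 27.8 mm/h.
Σ(I−φ)·Δt = d  ⇒  (23.9+23.7+27.8 − 3φ)·1 = 49.4
φ = (75.40 − 49.4/1) / 3 = 8.67 mm/h.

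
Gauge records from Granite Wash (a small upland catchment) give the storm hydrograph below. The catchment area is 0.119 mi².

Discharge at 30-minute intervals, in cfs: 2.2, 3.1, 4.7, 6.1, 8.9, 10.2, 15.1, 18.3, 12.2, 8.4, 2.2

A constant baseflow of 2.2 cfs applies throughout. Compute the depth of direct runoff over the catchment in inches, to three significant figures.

Direct runoff: 0.0, 0.9, 2.5, 3.9, 6.7, 8.0, 12.9, 16.1, 10.0, 6.2, 0.0 cfs; ΣQ_DR = 67.20 cfs.
V = ΣQ_DR · Δt = 67.20 × 1800 s = 1.210 × 10^5 ft³.
Over A = 0.119 mi², depth = V / A = 0.438 in.

d ≈ 0.438 in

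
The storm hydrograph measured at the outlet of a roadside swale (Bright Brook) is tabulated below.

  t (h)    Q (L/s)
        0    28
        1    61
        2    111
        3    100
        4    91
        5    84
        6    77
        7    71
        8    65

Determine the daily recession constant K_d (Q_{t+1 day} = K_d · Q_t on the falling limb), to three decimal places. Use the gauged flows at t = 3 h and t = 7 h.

K_d ≈ 0.128

Between t = 3 h and t = 7 h the flow falls from 100 to 71 L/s over 4×1 h = 4 h.
Per-interval ratio K = (71/100)^(1/4) = 0.9179; K_d = K^(24/1) = 0.128.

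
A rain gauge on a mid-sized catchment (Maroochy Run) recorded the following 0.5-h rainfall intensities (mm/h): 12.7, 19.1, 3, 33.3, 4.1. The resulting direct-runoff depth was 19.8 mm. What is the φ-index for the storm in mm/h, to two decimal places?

Only the 3 blocks with intensity above φ contribute runoff: 12.7, 19.1, 33.3 mm/h.
Σ(I−φ)·Δt = d  ⇒  (12.7+19.1+33.3 − 3φ)·0.5 = 19.8
φ = (65.10 − 19.8/0.5) / 3 = 8.50 mm/h.

φ ≈ 8.50 mm/h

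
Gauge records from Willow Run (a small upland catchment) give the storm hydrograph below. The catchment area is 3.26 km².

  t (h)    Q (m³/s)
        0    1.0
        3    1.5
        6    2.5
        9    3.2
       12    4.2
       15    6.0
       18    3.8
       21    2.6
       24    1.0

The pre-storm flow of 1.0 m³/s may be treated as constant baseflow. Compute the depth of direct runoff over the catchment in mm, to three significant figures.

d ≈ 55.7 mm

Direct runoff: 0.0, 0.5, 1.5, 2.2, 3.2, 5.0, 2.8, 1.6, 0.0 m³/s; ΣQ_DR = 16.80 m³/s.
V = ΣQ_DR · Δt = 16.80 × 10800 s = 1.814 × 10^5 m³.
Over A = 3.26 km², depth = V / A = 55.7 mm.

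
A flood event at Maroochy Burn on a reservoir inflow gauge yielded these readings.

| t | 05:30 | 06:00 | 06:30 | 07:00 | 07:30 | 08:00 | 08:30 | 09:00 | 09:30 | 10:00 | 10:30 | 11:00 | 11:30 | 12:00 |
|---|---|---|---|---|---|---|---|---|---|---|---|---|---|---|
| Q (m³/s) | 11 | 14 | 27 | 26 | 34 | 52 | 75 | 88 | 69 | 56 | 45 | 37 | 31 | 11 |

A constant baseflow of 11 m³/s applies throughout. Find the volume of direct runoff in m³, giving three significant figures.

Direct-runoff ordinates (Q − Q_b): 0.0, 3.0, 16.0, 15.0, 23.0, 41.0, 64.0, 77.0, 58.0, 45.0, 34.0, 26.0, 20.0, 0.0 m³/s.
ΣQ_DR = 422.0 m³/s.
With Δt = 0.5 h = 1800 s, V = ΣQ_DR · Δt = 422.0 × 1800 = 7.60 × 10^5 m³.

V ≈ 7.60 × 10^5 m³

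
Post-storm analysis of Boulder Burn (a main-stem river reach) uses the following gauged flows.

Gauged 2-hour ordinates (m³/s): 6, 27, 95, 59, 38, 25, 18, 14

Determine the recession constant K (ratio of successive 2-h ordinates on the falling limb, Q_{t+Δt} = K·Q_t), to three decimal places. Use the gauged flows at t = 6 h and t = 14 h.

K ≈ 0.698

Using the recession-limb readings at t = 6 h and t = 14 h: Q falls from 59 to 14 m³/s over 4 intervals.
K = (Q₂/Q₁)^(1/4) = (14/59)^(1/4) = 0.698.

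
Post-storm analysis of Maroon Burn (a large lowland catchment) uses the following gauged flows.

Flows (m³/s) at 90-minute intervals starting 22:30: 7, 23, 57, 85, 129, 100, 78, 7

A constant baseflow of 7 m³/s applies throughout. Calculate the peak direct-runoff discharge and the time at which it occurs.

Subtracting baseflow gives direct-runoff ordinates: 0.0, 16.0, 50.0, 78.0, 122.0, 93.0, 71.0, 0.0 m³/s.
The maximum is 122.0 m³/s, occurring at the reading for t = 04:30.

Q_p = 122.0 m³/s at t = 04:30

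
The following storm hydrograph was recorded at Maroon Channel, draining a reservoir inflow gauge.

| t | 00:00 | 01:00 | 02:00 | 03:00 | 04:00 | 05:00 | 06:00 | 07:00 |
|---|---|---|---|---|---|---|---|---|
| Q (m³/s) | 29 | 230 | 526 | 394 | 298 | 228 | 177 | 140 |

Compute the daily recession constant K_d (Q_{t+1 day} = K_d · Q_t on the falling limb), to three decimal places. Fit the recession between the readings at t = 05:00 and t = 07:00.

K_d ≈ 0.003

Between t = 05:00 and t = 07:00 the flow falls from 228 to 140 m³/s over 2×1 h = 2 h.
Per-interval ratio K = (140/228)^(1/2) = 0.7836; K_d = K^(24/1) = 0.003.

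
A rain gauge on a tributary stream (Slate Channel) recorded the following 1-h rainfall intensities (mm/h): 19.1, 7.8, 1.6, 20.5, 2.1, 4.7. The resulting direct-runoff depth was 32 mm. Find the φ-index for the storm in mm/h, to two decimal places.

Only the 3 blocks with intensity above φ contribute runoff: 19.1, 7.8, 20.5 mm/h.
Σ(I−φ)·Δt = d  ⇒  (19.1+7.8+20.5 − 3φ)·1 = 32
φ = (47.40 − 32/1) / 3 = 5.13 mm/h.

φ ≈ 5.13 mm/h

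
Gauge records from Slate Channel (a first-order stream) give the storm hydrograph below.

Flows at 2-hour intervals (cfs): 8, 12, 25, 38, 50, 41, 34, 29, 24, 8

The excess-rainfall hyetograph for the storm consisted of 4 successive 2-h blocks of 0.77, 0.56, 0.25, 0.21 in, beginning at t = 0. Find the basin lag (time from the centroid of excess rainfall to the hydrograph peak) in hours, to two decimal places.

Centroid of excess rainfall: t_c = Σ P_i·t̄_i / ΣP_i = 2.8883 h (block centres at 1, 3, 5, 7 h).
Hydrograph peak occurs at t = 8 h, so basin lag t_L = 8 − 2.8883 = 5.11 h.

t_L ≈ 5.11 h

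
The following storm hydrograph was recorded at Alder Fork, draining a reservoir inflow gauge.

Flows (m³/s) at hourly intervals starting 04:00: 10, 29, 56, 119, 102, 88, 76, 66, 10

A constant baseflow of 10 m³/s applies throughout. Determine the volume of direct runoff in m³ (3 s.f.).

V ≈ 1.68 × 10^6 m³

Direct-runoff ordinates (Q − Q_b): 0.0, 19.0, 46.0, 109.0, 92.0, 78.0, 66.0, 56.0, 0.0 m³/s.
ΣQ_DR = 466.0 m³/s.
With Δt = 1 h = 3600 s, V = ΣQ_DR · Δt = 466.0 × 3600 = 1.68 × 10^6 m³.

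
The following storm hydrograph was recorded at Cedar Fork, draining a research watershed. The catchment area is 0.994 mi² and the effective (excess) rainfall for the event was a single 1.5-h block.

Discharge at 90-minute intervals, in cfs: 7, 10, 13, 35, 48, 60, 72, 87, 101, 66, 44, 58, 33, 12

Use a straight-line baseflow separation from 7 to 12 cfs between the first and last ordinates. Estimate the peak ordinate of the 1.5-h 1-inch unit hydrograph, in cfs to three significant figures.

Direct runoff: 0.00, 2.62, 5.23, 26.85, 39.46, 51.08, 62.69, 77.31, 90.92, 55.54, 33.15, 46.77, 21.38, 0.00 cfs; ΣQ_DR = 513.0 cfs, peak = 90.92 cfs.
Runoff depth d = ΣQ_DR·Δt / A = 513.0 × 5400 / (0.994 mi²) = 1.200 in.
The 1-inch UH is the DRH scaled by (1 in)/d, so U_p = 90.92 × 1/1.200 = 75.8 cfs.

U_p ≈ 75.8 cfs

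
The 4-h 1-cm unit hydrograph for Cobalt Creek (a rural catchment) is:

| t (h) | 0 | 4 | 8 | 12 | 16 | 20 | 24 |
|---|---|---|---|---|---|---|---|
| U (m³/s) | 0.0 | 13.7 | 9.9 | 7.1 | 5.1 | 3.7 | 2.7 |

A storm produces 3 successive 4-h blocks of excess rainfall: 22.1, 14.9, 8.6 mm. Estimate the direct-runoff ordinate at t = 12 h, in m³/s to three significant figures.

Q ≈ 42.2 m³/s

By discrete convolution, Q_j = Σ (P_i / 10 mm) · U_{j−i}.
At t = 12 h (j=3): Q = (22.1/10)·7.1 + (14.9/10)·9.9 + (8.6/10)·13.7 = 42.2 m³/s.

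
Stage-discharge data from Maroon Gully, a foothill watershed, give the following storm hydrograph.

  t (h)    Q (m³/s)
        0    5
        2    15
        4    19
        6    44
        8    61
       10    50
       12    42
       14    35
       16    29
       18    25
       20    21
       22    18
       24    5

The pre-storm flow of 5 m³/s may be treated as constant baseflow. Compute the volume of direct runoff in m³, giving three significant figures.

V ≈ 2.19 × 10^6 m³

Direct-runoff ordinates (Q − Q_b): 0.0, 10.0, 14.0, 39.0, 56.0, 45.0, 37.0, 30.0, 24.0, 20.0, 16.0, 13.0, 0.0 m³/s.
ΣQ_DR = 304.0 m³/s.
With Δt = 2 h = 7200 s, V = ΣQ_DR · Δt = 304.0 × 7200 = 2.19 × 10^6 m³.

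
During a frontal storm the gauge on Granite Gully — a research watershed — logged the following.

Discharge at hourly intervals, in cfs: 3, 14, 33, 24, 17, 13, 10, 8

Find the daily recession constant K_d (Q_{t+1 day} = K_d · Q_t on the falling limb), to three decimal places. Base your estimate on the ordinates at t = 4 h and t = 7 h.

K_d ≈ 0.002

Between t = 4 h and t = 7 h the flow falls from 17 to 8 cfs over 3×1 h = 3 h.
Per-interval ratio K = (8/17)^(1/3) = 0.7778; K_d = K^(24/1) = 0.002.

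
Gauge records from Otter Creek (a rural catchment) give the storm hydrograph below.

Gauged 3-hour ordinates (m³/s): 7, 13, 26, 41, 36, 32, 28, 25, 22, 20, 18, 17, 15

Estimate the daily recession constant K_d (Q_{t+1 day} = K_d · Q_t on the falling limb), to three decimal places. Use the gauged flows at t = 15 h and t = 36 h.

K_d ≈ 0.421

Between t = 15 h and t = 36 h the flow falls from 32 to 15 m³/s over 7×3 h = 21 h.
Per-interval ratio K = (15/32)^(1/7) = 0.8974; K_d = K^(24/3) = 0.421.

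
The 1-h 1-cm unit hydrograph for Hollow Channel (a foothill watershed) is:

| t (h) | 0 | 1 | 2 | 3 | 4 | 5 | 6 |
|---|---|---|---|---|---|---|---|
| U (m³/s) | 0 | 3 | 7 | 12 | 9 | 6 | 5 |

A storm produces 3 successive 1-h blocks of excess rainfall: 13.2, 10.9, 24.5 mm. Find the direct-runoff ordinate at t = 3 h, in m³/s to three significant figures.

Q ≈ 30.8 m³/s

By discrete convolution, Q_j = Σ (P_i / 10 mm) · U_{j−i}.
At t = 3 h (j=3): Q = (13.2/10)·12 + (10.9/10)·7 + (24.5/10)·3 = 30.8 m³/s.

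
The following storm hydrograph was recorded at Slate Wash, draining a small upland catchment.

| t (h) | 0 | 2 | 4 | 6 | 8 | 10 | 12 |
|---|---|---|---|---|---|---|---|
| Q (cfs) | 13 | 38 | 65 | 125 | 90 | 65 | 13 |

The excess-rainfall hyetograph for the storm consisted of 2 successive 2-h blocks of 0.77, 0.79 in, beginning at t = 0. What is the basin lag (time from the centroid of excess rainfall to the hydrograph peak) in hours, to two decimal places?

Centroid of excess rainfall: t_c = Σ P_i·t̄_i / ΣP_i = 2.0128 h (block centres at 1, 3 h).
Hydrograph peak occurs at t = 6 h, so basin lag t_L = 6 − 2.0128 = 3.99 h.

t_L ≈ 3.99 h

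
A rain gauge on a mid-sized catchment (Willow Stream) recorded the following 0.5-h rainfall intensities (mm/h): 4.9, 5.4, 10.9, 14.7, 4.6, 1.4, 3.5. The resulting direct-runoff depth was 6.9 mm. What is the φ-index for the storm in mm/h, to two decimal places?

φ ≈ 5.90 mm/h

Only the 2 blocks with intensity above φ contribute runoff: 10.9, 14.7 mm/h.
Σ(I−φ)·Δt = d  ⇒  (10.9+14.7 − 2φ)·0.5 = 6.9
φ = (25.60 − 6.9/0.5) / 2 = 5.90 mm/h.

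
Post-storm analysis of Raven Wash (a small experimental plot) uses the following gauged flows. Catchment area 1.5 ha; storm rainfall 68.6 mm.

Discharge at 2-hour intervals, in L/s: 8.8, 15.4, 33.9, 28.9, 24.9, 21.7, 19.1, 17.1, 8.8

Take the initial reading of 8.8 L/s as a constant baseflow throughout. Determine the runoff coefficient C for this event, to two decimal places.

ΣQ_DR = 99.40 L/s; V = ΣQ_DR·Δt = 7.157 × 10^5 L.
Runoff depth d = V / A = 47.71 mm.
C = d / P = 47.71 / 68.6 = 0.70.

C ≈ 0.70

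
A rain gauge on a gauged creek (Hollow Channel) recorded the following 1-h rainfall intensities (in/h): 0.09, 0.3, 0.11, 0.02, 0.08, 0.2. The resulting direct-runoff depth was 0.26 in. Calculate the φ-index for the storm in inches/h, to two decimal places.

Only the 2 blocks with intensity above φ contribute runoff: 0.3, 0.2 in/h.
Σ(I−φ)·Δt = d  ⇒  (0.3+0.2 − 2φ)·1 = 0.26
φ = (0.5000 − 0.26/1) / 2 = 0.12 in/h.

φ ≈ 0.12 in/h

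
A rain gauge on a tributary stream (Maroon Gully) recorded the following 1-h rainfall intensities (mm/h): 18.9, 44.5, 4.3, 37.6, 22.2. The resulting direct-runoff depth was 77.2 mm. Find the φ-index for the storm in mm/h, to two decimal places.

φ ≈ 11.50 mm/h

Only the 4 blocks with intensity above φ contribute runoff: 18.9, 44.5, 37.6, 22.2 mm/h.
Σ(I−φ)·Δt = d  ⇒  (18.9+44.5+37.6+22.2 − 4φ)·1 = 77.2
φ = (123.2 − 77.2/1) / 4 = 11.50 mm/h.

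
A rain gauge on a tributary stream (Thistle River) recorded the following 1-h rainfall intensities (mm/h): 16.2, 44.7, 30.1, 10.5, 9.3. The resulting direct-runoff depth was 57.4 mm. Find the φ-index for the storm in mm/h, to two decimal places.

φ ≈ 11.20 mm/h

Only the 3 blocks with intensity above φ contribute runoff: 16.2, 44.7, 30.1 mm/h.
Σ(I−φ)·Δt = d  ⇒  (16.2+44.7+30.1 − 3φ)·1 = 57.4
φ = (91.00 − 57.4/1) / 3 = 11.20 mm/h.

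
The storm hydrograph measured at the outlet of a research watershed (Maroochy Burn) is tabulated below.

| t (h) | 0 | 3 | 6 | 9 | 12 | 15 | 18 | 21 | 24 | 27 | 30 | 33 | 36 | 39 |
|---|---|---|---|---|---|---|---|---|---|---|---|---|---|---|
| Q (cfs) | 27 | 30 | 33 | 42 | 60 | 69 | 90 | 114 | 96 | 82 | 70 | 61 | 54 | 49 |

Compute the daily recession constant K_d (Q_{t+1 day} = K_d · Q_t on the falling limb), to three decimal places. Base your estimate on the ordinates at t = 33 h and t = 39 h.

K_d ≈ 0.416

Between t = 33 h and t = 39 h the flow falls from 61 to 49 cfs over 2×3 h = 6 h.
Per-interval ratio K = (49/61)^(1/2) = 0.8963; K_d = K^(24/3) = 0.416.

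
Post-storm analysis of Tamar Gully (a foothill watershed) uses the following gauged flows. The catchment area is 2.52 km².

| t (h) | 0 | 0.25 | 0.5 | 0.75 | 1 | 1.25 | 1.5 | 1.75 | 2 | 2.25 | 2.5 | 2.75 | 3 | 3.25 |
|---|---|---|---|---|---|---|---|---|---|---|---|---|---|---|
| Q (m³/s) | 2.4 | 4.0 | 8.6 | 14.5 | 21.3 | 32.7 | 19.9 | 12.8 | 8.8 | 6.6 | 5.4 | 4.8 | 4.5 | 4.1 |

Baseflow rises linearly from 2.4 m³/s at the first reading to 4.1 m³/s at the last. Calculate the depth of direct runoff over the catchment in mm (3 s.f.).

d ≈ 37.5 mm

Direct runoff: 0.00, 1.47, 5.94, 11.71, 18.38, 29.65, 16.72, 9.48, 5.35, 3.02, 1.69, 0.96, 0.53, 0.00 m³/s; ΣQ_DR = 104.9 m³/s.
V = ΣQ_DR · Δt = 104.9 × 900 s = 94410 m³.
Over A = 2.52 km², depth = V / A = 37.5 mm.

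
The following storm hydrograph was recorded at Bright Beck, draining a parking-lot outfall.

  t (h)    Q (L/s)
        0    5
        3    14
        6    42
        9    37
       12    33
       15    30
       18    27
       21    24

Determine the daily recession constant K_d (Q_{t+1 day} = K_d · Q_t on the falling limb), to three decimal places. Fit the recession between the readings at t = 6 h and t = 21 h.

Between t = 6 h and t = 21 h the flow falls from 42 to 24 L/s over 5×3 h = 15 h.
Per-interval ratio K = (24/42)^(1/5) = 0.8941; K_d = K^(24/3) = 0.408.

K_d ≈ 0.408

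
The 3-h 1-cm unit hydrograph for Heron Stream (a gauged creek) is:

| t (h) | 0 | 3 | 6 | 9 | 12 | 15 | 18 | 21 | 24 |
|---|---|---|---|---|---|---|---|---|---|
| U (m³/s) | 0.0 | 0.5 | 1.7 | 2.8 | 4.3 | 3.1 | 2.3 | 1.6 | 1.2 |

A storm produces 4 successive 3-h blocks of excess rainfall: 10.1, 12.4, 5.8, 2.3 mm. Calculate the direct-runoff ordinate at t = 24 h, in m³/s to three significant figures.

Q ≈ 5.24 m³/s

By discrete convolution, Q_j = Σ (P_i / 10 mm) · U_{j−i}.
At t = 24 h (j=8): Q = (10.1/10)·1.2 + (12.4/10)·1.6 + (5.8/10)·2.3 + (2.3/10)·3.1 = 5.24 m³/s.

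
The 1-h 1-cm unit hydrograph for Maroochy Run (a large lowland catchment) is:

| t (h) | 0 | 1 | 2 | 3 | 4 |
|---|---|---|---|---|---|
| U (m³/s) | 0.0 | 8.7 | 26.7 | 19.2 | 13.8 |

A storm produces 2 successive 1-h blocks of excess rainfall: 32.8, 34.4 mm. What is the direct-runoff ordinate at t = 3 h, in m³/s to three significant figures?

By discrete convolution, Q_j = Σ (P_i / 10 mm) · U_{j−i}.
At t = 3 h (j=3): Q = (32.8/10)·19.2 + (34.4/10)·26.7 = 155 m³/s.

Q ≈ 155 m³/s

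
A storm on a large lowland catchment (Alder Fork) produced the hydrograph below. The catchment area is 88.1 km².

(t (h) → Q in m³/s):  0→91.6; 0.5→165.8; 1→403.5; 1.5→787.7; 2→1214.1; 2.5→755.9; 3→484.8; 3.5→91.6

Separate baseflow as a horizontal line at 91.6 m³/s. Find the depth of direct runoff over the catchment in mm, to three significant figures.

Direct runoff: 0.0, 74.2, 311.9, 696.1, 1122.5, 664.3, 393.2, 0.0 m³/s; ΣQ_DR = 3262 m³/s.
V = ΣQ_DR · Δt = 3262 × 1800 s = 5.872 × 10^6 m³.
Over A = 88.1 km², depth = V / A = 66.7 mm.

d ≈ 66.7 mm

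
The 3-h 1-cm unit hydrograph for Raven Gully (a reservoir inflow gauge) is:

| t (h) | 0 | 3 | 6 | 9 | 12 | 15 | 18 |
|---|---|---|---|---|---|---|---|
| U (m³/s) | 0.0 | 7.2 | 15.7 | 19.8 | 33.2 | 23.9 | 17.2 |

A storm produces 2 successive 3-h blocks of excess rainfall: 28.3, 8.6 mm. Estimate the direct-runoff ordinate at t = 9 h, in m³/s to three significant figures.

By discrete convolution, Q_j = Σ (P_i / 10 mm) · U_{j−i}.
At t = 9 h (j=3): Q = (28.3/10)·19.8 + (8.6/10)·15.7 = 69.5 m³/s.

Q ≈ 69.5 m³/s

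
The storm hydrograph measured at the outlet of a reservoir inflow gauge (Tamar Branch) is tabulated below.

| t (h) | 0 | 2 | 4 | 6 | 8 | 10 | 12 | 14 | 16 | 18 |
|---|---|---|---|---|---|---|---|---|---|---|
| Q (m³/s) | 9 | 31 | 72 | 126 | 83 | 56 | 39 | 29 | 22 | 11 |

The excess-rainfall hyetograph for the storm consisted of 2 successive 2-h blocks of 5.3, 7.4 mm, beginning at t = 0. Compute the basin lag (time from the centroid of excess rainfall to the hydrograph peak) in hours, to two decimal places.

t_L ≈ 3.83 h

Centroid of excess rainfall: t_c = Σ P_i·t̄_i / ΣP_i = 2.1654 h (block centres at 1, 3 h).
Hydrograph peak occurs at t = 6 h, so basin lag t_L = 6 − 2.1654 = 3.83 h.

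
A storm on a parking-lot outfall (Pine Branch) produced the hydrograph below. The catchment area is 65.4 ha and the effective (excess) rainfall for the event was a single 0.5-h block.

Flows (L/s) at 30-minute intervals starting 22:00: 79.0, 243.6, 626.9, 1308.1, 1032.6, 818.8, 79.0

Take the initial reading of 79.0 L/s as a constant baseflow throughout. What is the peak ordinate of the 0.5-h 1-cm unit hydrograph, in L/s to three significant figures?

U_p ≈ 1230 L/s

Direct runoff: 0.0, 164.6, 547.9, 1229.1, 953.6, 739.8, 0.0 L/s; ΣQ_DR = 3635 L/s, peak = 1229.1 L/s.
Runoff depth d = ΣQ_DR·Δt / A = 3635 × 1800 / (65.4 ha) = 10.00 mm.
The 1-cm UH is the DRH scaled by (10 mm)/d, so U_p = 1229.1 × 10/10.00 = 1230 L/s.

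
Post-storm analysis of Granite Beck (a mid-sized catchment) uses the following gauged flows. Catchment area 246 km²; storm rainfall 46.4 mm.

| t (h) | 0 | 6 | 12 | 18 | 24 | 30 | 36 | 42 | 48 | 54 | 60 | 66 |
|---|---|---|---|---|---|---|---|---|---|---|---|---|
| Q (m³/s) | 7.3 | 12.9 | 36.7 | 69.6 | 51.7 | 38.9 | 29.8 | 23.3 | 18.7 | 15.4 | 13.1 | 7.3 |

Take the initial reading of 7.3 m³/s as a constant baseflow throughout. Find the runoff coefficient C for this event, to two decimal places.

ΣQ_DR = 237.1 m³/s; V = ΣQ_DR·Δt = 5.121 × 10^6 m³.
Runoff depth d = V / A = 20.82 mm.
C = d / P = 20.82 / 46.4 = 0.45.

C ≈ 0.45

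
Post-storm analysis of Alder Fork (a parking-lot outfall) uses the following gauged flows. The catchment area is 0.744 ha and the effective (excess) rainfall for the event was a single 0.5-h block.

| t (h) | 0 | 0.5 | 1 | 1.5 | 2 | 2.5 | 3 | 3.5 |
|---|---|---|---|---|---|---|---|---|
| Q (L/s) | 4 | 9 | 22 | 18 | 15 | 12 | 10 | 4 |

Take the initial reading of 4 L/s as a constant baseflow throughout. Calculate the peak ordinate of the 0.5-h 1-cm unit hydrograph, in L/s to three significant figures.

U_p ≈ 12.0 L/s

Direct runoff: 0.0, 5.0, 18.0, 14.0, 11.0, 8.0, 6.0, 0.0 L/s; ΣQ_DR = 62.00 L/s, peak = 18.0 L/s.
Runoff depth d = ΣQ_DR·Δt / A = 62.00 × 1800 / (0.744 ha) = 15.00 mm.
The 1-cm UH is the DRH scaled by (10 mm)/d, so U_p = 18.0 × 10/15.00 = 12.0 L/s.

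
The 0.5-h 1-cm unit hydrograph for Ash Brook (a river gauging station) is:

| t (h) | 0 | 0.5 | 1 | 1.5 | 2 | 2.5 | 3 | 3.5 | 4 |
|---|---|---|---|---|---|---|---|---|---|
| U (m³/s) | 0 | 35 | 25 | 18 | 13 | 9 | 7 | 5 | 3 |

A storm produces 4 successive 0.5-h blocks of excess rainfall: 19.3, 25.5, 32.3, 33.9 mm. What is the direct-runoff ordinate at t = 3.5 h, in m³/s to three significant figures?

By discrete convolution, Q_j = Σ (P_i / 10 mm) · U_{j−i}.
At t = 3.5 h (j=7): Q = (19.3/10)·5 + (25.5/10)·7 + (32.3/10)·9 + (33.9/10)·13 = 101 m³/s.

Q ≈ 101 m³/s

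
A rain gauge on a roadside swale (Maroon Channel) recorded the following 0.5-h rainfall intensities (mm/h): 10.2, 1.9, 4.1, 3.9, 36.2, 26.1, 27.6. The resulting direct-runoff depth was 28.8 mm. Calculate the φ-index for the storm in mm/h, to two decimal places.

Only the 3 blocks with intensity above φ contribute runoff: 36.2, 26.1, 27.6 mm/h.
Σ(I−φ)·Δt = d  ⇒  (36.2+26.1+27.6 − 3φ)·0.5 = 28.8
φ = (89.90 − 28.8/0.5) / 3 = 10.77 mm/h.

φ ≈ 10.77 mm/h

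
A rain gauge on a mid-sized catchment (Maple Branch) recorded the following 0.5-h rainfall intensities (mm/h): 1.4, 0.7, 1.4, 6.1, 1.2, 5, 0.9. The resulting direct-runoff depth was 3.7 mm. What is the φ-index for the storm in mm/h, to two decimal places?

φ ≈ 1.85 mm/h

Only the 2 blocks with intensity above φ contribute runoff: 6.1, 5 mm/h.
Σ(I−φ)·Δt = d  ⇒  (6.1+5 − 2φ)·0.5 = 3.7
φ = (11.10 − 3.7/0.5) / 2 = 1.85 mm/h.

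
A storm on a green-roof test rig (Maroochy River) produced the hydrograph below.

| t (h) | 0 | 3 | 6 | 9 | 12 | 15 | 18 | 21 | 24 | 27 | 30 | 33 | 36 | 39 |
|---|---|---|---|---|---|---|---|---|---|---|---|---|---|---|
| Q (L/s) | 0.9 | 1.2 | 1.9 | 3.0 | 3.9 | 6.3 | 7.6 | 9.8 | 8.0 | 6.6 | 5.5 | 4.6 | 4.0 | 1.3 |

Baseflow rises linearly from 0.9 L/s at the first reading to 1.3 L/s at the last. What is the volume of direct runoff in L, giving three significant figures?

V ≈ 5.31 × 10^5 L

Direct-runoff ordinates (Q − Q_b): 0.00, 0.27, 0.94, 2.01, 2.88, 5.25, 6.52, 8.68, 6.85, 5.42, 4.29, 3.36, 2.73, 0.00 L/s.
ΣQ_DR = 49.20 L/s.
With Δt = 3 h = 10800 s, V = ΣQ_DR · Δt = 49.20 × 10800 = 5.31 × 10^5 L.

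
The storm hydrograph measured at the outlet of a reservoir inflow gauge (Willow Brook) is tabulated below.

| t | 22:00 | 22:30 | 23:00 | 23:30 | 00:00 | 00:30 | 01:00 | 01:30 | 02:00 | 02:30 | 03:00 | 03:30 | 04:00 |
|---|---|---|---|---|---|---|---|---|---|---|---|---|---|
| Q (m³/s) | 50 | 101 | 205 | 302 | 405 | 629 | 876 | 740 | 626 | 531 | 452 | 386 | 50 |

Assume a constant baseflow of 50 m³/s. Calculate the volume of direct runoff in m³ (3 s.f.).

V ≈ 8.47 × 10^6 m³

Direct-runoff ordinates (Q − Q_b): 0.0, 51.0, 155.0, 252.0, 355.0, 579.0, 826.0, 690.0, 576.0, 481.0, 402.0, 336.0, 0.0 m³/s.
ΣQ_DR = 4703 m³/s.
With Δt = 0.5 h = 1800 s, V = ΣQ_DR · Δt = 4703 × 1800 = 8.47 × 10^6 m³.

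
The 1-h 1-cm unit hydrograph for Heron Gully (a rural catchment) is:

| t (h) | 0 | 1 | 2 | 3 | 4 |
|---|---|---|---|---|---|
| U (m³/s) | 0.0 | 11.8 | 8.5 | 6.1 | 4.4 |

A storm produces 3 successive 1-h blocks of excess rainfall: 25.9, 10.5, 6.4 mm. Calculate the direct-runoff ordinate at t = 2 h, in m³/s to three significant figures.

By discrete convolution, Q_j = Σ (P_i / 10 mm) · U_{j−i}.
At t = 2 h (j=2): Q = (25.9/10)·8.5 + (10.5/10)·11.8 + (6.4/10)·0.0 = 34.4 m³/s.

Q ≈ 34.4 m³/s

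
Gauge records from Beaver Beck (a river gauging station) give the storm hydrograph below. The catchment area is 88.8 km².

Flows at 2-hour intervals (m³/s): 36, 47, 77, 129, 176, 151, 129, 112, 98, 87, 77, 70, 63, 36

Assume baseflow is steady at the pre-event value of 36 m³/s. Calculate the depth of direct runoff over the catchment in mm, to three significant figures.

d ≈ 63.6 mm

Direct runoff: 0.0, 11.0, 41.0, 93.0, 140.0, 115.0, 93.0, 76.0, 62.0, 51.0, 41.0, 34.0, 27.0, 0.0 m³/s; ΣQ_DR = 784.0 m³/s.
V = ΣQ_DR · Δt = 784.0 × 7200 s = 5.645 × 10^6 m³.
Over A = 88.8 km², depth = V / A = 63.6 mm.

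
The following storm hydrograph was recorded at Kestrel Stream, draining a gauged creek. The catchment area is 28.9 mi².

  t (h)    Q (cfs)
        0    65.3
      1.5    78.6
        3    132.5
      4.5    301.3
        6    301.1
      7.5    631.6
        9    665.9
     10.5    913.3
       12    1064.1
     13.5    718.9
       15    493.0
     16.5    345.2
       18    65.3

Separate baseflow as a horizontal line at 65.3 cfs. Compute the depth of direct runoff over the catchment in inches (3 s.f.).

d ≈ 0.396 in

Direct runoff: 0.0, 13.3, 67.2, 236.0, 235.8, 566.3, 600.6, 848.0, 998.8, 653.6, 427.7, 279.9, 0.0 cfs; ΣQ_DR = 4927 cfs.
V = ΣQ_DR · Δt = 4927 × 5400 s = 2.661 × 10^7 ft³.
Over A = 28.9 mi², depth = V / A = 0.396 in.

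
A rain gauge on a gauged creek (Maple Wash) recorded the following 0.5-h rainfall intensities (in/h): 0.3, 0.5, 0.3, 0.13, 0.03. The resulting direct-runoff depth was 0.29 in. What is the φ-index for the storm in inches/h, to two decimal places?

φ ≈ 0.17 in/h

Only the 3 blocks with intensity above φ contribute runoff: 0.3, 0.5, 0.3 in/h.
Σ(I−φ)·Δt = d  ⇒  (0.3+0.5+0.3 − 3φ)·0.5 = 0.29
φ = (1.100 − 0.29/0.5) / 3 = 0.17 in/h.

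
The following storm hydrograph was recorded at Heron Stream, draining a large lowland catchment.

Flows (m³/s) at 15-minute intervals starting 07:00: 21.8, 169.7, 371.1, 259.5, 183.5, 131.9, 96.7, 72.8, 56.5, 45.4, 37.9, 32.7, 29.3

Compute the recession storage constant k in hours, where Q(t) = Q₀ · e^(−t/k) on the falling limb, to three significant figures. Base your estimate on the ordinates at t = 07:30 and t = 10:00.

On the falling limb, Q drops from 371.1 to 29.3 m³/s between t = 07:30 and t = 10:00 (Δt = 2.5 h).
k = −Δt / ln(Q₂/Q₁) = −2.5 / ln(29.3/371.1) = 0.985 h.

k ≈ 0.985 h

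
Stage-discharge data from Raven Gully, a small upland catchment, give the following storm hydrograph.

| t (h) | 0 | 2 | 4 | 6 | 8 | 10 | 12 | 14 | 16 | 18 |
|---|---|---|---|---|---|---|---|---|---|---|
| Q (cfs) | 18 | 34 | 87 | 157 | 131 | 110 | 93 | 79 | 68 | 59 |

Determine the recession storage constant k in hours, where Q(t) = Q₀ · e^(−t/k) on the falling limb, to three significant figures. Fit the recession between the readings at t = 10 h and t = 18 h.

k ≈ 12.8 h

On the falling limb, Q drops from 110 to 59 cfs between t = 10 h and t = 18 h (Δt = 8 h).
k = −Δt / ln(Q₂/Q₁) = −8 / ln(59/110) = 12.8 h.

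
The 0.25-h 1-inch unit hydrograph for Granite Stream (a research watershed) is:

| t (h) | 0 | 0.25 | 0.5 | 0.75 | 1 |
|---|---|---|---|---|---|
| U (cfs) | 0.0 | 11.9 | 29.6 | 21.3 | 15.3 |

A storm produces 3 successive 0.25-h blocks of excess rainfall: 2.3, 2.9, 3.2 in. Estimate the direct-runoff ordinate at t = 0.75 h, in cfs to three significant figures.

Q ≈ 173 cfs

By discrete convolution, Q_j = Σ (P_i / 1 in) · U_{j−i}.
At t = 0.75 h (j=3): Q = (2.3/1)·21.3 + (2.9/1)·29.6 + (3.2/1)·11.9 = 173 cfs.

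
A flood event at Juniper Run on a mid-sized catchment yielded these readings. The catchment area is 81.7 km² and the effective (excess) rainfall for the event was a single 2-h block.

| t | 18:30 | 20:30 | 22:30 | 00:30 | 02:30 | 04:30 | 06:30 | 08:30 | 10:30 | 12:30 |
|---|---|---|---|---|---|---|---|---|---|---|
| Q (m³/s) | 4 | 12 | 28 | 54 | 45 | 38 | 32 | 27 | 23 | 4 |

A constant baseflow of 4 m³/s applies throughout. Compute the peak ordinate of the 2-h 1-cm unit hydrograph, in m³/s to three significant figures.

Direct runoff: 0.0, 8.0, 24.0, 50.0, 41.0, 34.0, 28.0, 23.0, 19.0, 0.0 m³/s; ΣQ_DR = 227.0 m³/s, peak = 50.0 m³/s.
Runoff depth d = ΣQ_DR·Δt / A = 227.0 × 7200 / (81.7 km²) = 20.00 mm.
The 1-cm UH is the DRH scaled by (10 mm)/d, so U_p = 50.0 × 10/20.00 = 25.0 m³/s.

U_p ≈ 25.0 m³/s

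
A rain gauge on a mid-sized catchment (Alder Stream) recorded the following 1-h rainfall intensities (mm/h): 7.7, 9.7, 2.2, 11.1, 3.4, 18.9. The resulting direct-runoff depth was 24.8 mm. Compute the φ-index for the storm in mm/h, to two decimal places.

φ ≈ 5.65 mm/h

Only the 4 blocks with intensity above φ contribute runoff: 7.7, 9.7, 11.1, 18.9 mm/h.
Σ(I−φ)·Δt = d  ⇒  (7.7+9.7+11.1+18.9 − 4φ)·1 = 24.8
φ = (47.40 − 24.8/1) / 4 = 5.65 mm/h.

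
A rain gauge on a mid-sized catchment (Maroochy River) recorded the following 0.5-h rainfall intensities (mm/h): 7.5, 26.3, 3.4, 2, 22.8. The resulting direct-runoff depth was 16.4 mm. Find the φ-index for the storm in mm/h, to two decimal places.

φ ≈ 8.15 mm/h

Only the 2 blocks with intensity above φ contribute runoff: 26.3, 22.8 mm/h.
Σ(I−φ)·Δt = d  ⇒  (26.3+22.8 − 2φ)·0.5 = 16.4
φ = (49.10 − 16.4/0.5) / 2 = 8.15 mm/h.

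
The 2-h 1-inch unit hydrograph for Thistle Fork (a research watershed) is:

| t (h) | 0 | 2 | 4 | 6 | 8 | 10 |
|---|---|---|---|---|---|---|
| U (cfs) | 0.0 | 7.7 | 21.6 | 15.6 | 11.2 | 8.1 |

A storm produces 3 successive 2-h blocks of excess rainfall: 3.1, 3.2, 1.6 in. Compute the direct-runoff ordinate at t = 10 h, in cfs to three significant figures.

Q ≈ 85.9 cfs

By discrete convolution, Q_j = Σ (P_i / 1 in) · U_{j−i}.
At t = 10 h (j=5): Q = (3.1/1)·8.1 + (3.2/1)·11.2 + (1.6/1)·15.6 = 85.9 cfs.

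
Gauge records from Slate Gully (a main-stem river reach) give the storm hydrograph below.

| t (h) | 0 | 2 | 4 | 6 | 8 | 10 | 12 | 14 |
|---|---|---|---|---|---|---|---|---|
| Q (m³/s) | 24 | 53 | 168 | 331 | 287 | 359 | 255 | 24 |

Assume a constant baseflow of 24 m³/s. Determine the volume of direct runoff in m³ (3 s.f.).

Direct-runoff ordinates (Q − Q_b): 0.0, 29.0, 144.0, 307.0, 263.0, 335.0, 231.0, 0.0 m³/s.
ΣQ_DR = 1309 m³/s.
With Δt = 2 h = 7200 s, V = ΣQ_DR · Δt = 1309 × 7200 = 9.42 × 10^6 m³.

V ≈ 9.42 × 10^6 m³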